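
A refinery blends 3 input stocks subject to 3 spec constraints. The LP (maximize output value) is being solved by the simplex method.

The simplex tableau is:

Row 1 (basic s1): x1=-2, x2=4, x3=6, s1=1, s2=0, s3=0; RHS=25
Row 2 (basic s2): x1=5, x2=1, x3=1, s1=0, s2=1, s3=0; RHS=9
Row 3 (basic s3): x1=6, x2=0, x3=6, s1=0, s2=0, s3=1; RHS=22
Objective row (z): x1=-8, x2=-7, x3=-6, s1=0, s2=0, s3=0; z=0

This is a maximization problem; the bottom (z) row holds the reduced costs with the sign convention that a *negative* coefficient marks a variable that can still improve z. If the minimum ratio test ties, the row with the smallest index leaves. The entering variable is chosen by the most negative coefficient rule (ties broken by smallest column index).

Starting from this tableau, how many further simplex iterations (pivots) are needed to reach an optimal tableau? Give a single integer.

2

pivot: x1 in, s2 out → z = 72/5
pivot: x2 in, s1 out → z = 99/2
No improving column remains; optimal.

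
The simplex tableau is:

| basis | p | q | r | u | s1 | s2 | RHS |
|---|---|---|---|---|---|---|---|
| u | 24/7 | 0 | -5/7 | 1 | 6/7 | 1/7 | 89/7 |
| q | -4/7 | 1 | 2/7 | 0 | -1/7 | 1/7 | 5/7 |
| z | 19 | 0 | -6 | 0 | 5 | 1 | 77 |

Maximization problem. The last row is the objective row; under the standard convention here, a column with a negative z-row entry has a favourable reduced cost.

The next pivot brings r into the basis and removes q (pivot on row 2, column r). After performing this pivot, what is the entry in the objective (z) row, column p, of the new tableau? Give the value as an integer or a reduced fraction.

7

Pivot element is row 2, column r: 2/7.
Normalize row 2: new (row 2, p) = (-4/7)/(2/7) = -2.
z-row ← z-row − (-6)·(new row 2): 19 − (-6)·(-2) = 7.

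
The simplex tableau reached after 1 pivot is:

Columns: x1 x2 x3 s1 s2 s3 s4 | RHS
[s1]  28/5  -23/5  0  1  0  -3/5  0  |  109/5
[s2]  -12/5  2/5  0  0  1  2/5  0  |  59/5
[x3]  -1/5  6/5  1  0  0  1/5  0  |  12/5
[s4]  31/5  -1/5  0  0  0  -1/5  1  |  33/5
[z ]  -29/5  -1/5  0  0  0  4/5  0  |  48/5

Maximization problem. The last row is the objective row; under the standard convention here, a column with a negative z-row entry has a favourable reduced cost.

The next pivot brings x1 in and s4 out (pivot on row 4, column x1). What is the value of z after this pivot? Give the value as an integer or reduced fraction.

489/31

Minimum ratio for x1: (33/5)/(31/5) = 33/31.
z changes by −(z-row coeff of x1)·ratio = −(-29/5)·(33/31) = 957/155.
New z = 48/5 + (957/155) = 489/31.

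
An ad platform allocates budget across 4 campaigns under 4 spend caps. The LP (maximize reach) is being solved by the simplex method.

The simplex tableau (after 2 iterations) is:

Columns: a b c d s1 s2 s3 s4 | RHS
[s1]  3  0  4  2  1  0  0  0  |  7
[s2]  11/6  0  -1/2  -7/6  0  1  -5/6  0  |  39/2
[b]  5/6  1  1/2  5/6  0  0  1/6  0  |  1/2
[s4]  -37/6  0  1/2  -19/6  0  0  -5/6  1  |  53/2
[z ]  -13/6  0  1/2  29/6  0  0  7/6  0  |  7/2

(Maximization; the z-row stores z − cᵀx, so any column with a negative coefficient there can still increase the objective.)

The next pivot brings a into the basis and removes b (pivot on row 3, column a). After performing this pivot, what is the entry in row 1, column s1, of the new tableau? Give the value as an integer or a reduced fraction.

Pivot element is row 3, column a: 5/6.
Normalize row 3: new (row 3, s1) = 0/(5/6) = 0.
row 1 ← row 1 − 3·(new row 3): 1 − 3·0 = 1.

1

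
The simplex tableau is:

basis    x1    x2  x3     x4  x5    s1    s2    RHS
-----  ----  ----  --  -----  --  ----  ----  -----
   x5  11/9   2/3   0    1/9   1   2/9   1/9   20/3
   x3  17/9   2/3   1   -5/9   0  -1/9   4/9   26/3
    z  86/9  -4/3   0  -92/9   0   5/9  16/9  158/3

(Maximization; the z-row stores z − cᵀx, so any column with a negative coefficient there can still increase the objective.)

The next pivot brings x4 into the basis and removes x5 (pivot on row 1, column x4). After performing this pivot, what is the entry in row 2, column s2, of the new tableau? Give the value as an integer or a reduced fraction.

1

Pivot element is row 1, column x4: 1/9.
Normalize row 1: new (row 1, s2) = (1/9)/(1/9) = 1.
row 2 ← row 2 − (-5/9)·(new row 1): 4/9 − (-5/9)·1 = 1.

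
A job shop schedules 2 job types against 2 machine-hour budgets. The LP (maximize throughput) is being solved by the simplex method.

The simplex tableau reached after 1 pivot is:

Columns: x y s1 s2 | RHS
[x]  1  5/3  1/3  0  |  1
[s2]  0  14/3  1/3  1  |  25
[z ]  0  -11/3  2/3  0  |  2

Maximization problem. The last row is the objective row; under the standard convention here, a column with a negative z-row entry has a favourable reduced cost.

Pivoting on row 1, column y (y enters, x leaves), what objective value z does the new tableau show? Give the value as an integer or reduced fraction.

21/5

Minimum ratio for y: 1/(5/3) = 3/5.
z changes by −(z-row coeff of y)·ratio = −(-11/3)·(3/5) = 11/5.
New z = 2 + (11/5) = 21/5.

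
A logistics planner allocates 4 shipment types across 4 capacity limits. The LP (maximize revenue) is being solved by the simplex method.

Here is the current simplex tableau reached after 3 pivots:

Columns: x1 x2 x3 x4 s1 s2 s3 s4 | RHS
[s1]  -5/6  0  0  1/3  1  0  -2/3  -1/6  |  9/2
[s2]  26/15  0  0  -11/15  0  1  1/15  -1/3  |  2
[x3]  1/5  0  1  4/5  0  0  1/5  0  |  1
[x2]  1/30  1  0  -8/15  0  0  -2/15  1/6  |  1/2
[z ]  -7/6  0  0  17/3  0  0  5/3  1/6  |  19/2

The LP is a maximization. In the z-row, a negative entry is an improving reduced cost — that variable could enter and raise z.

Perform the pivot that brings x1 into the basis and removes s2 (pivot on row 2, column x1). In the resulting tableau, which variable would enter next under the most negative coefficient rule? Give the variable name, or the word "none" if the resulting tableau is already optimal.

s4

Pivot element 26/15. New z-row = old z-row − (-7/6)·(row 2/(26/15)).
Updated z-row coefficients: x1: 0, x2: 0, x3: 0, x4: 269/52, s1: 0, s2: 35/52, s3: 89/52, s4: -3/52.
The most negative is -3/52 in column s4, so s4 would enter next.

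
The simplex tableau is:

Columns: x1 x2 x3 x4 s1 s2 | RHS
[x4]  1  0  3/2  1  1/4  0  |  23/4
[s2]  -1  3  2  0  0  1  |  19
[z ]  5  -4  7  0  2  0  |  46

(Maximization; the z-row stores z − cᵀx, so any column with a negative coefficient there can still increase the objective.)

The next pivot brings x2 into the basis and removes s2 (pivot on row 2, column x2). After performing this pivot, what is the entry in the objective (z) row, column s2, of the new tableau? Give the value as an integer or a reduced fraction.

Pivot element is row 2, column x2: 3.
Normalize row 2: new (row 2, s2) = 1/3 = 1/3.
z-row ← z-row − (-4)·(new row 2): 0 − (-4)·(1/3) = 4/3.

4/3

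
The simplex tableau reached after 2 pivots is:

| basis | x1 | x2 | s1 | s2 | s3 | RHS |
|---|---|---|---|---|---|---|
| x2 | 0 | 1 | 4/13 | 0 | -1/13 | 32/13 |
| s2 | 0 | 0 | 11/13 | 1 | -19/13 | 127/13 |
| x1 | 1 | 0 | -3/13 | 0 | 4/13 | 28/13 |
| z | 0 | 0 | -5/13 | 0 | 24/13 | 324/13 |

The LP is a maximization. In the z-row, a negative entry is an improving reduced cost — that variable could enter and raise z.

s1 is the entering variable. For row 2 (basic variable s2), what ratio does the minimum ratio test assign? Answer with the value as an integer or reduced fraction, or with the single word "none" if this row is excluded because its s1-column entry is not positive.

Ratio = RHS / (s1 entry) = (127/13) / (11/13) = 127/11.

127/11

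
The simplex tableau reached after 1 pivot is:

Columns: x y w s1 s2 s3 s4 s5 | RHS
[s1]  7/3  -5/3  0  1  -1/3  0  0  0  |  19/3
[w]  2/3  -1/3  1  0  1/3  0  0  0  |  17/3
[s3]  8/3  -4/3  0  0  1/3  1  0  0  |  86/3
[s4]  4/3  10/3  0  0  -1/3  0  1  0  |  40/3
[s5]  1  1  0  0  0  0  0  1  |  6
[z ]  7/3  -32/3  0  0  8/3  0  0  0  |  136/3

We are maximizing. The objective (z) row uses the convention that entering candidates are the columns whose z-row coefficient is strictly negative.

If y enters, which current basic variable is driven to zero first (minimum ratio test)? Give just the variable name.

Ratios: row 1 (s1): entry -5/3 ≤ 0, skip; row 2 (w): entry -1/3 ≤ 0, skip; row 3 (s3): entry -4/3 ≤ 0, skip; row 4 (s4): (40/3)/(10/3) = 4; row 5 (s5): 6/1 = 6.
Minimum ratio 4 is in the s4 row, so s4 leaves.

s4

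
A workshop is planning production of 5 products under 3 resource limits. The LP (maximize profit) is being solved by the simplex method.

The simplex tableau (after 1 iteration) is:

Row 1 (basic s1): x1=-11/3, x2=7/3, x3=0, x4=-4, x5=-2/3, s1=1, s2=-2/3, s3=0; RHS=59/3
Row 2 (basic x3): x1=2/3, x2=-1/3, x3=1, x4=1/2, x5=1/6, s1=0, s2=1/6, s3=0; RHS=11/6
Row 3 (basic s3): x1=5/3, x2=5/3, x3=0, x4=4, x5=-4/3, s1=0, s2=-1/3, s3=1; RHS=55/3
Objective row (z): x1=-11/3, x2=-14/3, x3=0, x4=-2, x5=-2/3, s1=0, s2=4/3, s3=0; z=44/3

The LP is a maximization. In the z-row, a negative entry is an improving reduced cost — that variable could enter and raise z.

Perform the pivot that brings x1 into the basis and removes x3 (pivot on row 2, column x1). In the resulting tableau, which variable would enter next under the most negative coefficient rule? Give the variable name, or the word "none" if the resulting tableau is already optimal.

x2

Pivot element 2/3. New z-row = old z-row − (-11/3)·(row 2/(2/3)).
Updated z-row coefficients: x1: 0, x2: -13/2, x3: 11/2, x4: 3/4, x5: 1/4, s1: 0, s2: 9/4, s3: 0.
The most negative is -13/2 in column x2, so x2 would enter next.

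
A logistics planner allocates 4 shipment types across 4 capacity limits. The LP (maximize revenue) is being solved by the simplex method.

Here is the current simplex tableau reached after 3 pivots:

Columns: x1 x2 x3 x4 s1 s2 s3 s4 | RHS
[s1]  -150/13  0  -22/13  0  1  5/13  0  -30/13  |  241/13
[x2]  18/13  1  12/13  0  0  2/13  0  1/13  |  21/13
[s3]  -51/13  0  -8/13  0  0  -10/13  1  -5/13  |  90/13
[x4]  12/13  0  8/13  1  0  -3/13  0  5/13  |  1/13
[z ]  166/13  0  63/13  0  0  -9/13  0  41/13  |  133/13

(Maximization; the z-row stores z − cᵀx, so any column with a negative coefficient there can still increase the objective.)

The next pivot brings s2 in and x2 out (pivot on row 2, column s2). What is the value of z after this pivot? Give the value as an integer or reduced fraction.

35/2

Minimum ratio for s2: (21/13)/(2/13) = 21/2.
z changes by −(z-row coeff of s2)·ratio = −(-9/13)·(21/2) = 189/26.
New z = 133/13 + (189/26) = 35/2.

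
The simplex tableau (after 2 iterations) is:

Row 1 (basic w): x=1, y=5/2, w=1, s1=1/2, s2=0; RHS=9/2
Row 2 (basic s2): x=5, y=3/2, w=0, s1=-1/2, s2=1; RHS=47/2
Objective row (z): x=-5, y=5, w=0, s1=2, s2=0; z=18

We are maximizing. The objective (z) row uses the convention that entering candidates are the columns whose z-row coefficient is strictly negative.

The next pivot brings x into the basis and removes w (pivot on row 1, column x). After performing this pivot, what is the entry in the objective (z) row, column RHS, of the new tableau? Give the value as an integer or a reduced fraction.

Pivot element is row 1, column x: 1.
Normalize row 1: new (row 1, RHS) = (9/2)/1 = 9/2.
z-row ← z-row − (-5)·(new row 1): 18 − (-5)·(9/2) = 81/2.

81/2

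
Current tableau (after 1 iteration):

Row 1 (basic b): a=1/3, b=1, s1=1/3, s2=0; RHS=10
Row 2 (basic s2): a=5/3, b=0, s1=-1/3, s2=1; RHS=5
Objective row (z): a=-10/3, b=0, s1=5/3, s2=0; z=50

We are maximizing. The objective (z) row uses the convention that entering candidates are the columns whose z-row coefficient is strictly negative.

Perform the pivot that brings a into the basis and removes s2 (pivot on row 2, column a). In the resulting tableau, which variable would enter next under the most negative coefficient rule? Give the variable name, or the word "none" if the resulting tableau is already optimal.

none

Pivot element 5/3. New z-row = old z-row − (-10/3)·(row 2/(5/3)).
Updated z-row coefficients: a: 0, b: 0, s1: 1, s2: 2.
No coefficient is strictly negative; the tableau after this pivot is optimal.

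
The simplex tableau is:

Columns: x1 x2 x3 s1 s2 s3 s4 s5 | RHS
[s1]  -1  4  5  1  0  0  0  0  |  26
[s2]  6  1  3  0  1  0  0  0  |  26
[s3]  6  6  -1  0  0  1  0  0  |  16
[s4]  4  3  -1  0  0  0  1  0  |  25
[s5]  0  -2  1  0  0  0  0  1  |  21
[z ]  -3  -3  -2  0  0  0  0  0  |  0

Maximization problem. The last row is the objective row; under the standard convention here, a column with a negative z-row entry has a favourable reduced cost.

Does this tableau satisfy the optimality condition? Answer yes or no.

Column x1 has objective-row coefficient -3, which is negative; an improving pivot exists, so not yet optimal.

no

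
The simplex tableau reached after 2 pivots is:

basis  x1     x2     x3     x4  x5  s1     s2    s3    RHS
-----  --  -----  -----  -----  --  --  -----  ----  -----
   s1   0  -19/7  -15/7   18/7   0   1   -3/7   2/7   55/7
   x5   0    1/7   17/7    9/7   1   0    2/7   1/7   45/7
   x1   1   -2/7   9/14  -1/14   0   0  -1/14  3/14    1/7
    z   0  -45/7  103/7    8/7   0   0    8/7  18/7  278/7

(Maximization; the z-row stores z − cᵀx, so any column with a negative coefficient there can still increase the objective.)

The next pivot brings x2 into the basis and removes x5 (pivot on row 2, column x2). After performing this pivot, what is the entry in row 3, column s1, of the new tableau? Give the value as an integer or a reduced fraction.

Pivot element is row 2, column x2: 1/7.
Normalize row 2: new (row 2, s1) = 0/(1/7) = 0.
row 3 ← row 3 − (-2/7)·(new row 2): 0 − (-2/7)·0 = 0.

0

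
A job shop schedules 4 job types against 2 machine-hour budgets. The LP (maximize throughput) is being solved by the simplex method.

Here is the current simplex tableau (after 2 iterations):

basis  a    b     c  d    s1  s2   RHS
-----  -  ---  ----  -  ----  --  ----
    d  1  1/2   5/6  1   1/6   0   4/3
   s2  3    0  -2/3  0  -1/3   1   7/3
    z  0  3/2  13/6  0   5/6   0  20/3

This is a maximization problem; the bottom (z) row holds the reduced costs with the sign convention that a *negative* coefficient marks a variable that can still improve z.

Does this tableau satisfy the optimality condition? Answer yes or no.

No objective-row coefficient is strictly negative, so no entering variable exists; the tableau is optimal.

yes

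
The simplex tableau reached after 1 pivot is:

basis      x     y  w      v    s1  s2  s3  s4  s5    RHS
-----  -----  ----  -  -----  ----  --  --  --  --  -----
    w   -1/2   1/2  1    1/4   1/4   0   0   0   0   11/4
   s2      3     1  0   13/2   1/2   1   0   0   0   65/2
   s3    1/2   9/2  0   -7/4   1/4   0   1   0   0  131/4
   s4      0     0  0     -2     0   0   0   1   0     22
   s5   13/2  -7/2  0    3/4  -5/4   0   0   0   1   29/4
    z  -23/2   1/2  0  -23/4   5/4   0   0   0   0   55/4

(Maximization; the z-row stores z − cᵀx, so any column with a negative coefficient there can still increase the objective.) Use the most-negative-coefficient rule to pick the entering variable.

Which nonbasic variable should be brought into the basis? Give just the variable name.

x

Objective-row coefficients: x: -23/2, y: 1/2, w: 0, v: -23/4, s1: 5/4, s2: 0, s3: 0, s4: 0, s5: 0.
The most negative is -23/2 in column x, so x enters.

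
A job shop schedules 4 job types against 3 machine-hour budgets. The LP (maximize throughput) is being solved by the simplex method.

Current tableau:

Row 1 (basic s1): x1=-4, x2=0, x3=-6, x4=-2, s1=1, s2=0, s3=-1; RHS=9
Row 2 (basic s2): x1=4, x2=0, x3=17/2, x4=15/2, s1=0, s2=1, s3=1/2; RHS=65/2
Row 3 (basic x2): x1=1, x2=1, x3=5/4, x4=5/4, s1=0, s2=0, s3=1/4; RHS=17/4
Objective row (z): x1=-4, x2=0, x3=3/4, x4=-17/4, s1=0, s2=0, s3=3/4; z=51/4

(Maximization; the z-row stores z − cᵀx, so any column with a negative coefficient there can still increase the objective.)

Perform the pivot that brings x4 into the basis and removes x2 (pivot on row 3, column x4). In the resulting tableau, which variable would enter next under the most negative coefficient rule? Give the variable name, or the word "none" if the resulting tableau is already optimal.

x1

Pivot element 5/4. New z-row = old z-row − (-17/4)·(row 3/(5/4)).
Updated z-row coefficients: x1: -3/5, x2: 17/5, x3: 5, x4: 0, s1: 0, s2: 0, s3: 8/5.
The most negative is -3/5 in column x1, so x1 would enter next.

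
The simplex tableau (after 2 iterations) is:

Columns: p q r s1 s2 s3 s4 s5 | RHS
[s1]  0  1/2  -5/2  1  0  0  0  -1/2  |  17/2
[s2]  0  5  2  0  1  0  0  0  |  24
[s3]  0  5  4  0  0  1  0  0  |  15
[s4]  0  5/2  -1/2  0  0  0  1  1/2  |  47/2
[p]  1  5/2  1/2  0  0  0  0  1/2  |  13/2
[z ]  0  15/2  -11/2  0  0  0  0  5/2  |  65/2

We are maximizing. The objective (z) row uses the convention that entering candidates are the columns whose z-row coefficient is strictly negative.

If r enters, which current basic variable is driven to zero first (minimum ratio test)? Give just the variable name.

Ratios: row 1 (s1): entry -5/2 ≤ 0, skip; row 2 (s2): 24/2 = 12; row 3 (s3): 15/4 = 15/4; row 4 (s4): entry -1/2 ≤ 0, skip; row 5 (p): (13/2)/(1/2) = 13.
Minimum ratio 15/4 is in the s3 row, so s3 leaves.

s3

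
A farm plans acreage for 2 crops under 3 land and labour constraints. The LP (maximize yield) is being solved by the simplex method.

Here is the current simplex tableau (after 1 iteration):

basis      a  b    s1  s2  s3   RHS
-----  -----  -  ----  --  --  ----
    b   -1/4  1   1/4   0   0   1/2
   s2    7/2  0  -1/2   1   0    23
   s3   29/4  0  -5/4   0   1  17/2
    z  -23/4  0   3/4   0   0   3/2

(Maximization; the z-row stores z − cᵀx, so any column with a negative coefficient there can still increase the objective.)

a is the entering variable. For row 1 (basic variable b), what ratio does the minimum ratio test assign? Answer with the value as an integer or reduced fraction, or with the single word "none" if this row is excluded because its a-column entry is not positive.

none

The a entry in row 1 is -1/4 ≤ 0, so this row gives no ratio.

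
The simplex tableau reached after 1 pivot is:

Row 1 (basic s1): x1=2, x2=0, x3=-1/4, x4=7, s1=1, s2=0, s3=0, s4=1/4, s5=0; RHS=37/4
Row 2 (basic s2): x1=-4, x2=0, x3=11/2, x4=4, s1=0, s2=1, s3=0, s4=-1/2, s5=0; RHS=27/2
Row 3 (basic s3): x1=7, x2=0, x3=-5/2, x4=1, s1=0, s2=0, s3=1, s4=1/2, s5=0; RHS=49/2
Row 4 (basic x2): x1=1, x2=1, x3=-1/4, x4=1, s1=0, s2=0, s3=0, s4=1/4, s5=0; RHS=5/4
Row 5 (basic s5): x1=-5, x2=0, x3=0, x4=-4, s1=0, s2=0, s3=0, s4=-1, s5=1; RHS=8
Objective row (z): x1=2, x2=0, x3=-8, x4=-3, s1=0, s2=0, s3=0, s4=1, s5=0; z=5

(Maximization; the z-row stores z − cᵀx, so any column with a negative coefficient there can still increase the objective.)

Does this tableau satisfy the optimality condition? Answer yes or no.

Column x3 has objective-row coefficient -8, which is negative; an improving pivot exists, so not yet optimal.

no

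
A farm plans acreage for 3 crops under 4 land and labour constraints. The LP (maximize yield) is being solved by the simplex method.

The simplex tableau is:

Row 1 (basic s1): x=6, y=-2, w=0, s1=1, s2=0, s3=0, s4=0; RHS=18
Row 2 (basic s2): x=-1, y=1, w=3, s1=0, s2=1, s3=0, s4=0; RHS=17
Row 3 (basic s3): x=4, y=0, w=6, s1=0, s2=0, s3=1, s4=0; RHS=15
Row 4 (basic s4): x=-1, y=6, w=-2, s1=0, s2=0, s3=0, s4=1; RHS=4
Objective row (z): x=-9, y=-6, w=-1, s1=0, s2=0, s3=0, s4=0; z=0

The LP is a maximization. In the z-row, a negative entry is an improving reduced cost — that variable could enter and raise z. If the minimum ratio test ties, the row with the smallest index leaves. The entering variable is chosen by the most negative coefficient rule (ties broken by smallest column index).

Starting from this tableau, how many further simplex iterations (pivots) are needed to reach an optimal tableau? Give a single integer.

3

pivot: x in, s1 out → z = 27
pivot: y in, s4 out → z = 648/17
pivot: w in, s3 out → z = 4289/110
No improving column remains; optimal.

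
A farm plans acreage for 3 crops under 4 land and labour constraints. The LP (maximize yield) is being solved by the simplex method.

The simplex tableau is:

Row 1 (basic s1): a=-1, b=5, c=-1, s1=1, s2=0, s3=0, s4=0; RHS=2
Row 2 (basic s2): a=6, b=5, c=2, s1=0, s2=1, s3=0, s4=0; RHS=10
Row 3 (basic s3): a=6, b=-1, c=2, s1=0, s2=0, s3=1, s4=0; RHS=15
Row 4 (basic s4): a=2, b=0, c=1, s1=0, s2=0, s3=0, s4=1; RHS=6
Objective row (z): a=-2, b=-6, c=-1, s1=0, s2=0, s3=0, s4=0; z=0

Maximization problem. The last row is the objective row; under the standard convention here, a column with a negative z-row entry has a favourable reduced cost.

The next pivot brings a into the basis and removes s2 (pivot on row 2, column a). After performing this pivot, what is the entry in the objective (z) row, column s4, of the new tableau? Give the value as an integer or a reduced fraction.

Pivot element is row 2, column a: 6.
Normalize row 2: new (row 2, s4) = 0/6 = 0.
z-row ← z-row − (-2)·(new row 2): 0 − (-2)·0 = 0.

0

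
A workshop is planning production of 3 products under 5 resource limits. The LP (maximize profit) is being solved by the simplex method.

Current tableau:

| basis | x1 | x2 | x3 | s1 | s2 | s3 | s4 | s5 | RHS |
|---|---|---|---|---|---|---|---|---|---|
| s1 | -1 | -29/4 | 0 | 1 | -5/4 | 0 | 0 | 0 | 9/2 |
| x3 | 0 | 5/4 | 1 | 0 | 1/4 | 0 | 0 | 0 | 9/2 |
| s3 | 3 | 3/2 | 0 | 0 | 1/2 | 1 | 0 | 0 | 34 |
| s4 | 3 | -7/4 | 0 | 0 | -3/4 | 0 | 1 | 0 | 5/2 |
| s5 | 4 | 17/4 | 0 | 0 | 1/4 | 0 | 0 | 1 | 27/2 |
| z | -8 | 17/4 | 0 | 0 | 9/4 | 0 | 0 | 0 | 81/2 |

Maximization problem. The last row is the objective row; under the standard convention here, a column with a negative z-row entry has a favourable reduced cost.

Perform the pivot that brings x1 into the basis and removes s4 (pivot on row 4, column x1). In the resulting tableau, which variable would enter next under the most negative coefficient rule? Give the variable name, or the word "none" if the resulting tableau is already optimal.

x2

Pivot element 3. New z-row = old z-row − (-8)·(row 4/3).
Updated z-row coefficients: x1: 0, x2: -5/12, x3: 0, s1: 0, s2: 1/4, s3: 0, s4: 8/3, s5: 0.
The most negative is -5/12 in column x2, so x2 would enter next.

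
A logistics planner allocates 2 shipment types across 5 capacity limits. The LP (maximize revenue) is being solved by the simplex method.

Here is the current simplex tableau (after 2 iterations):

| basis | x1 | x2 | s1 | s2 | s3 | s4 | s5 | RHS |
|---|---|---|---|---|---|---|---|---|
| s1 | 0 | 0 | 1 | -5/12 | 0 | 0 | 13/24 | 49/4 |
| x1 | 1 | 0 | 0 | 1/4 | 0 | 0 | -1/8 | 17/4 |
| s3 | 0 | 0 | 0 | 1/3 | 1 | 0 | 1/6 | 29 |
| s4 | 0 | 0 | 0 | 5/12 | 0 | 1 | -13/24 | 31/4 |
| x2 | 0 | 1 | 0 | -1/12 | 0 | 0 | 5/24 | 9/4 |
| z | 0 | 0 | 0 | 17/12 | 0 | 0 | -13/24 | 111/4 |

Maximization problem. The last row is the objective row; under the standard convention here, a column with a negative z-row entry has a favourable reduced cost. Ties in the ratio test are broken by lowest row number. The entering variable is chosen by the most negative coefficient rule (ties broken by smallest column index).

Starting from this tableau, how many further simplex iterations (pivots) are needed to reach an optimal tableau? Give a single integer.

1

pivot: s5 in, x2 out → z = 168/5
No improving column remains; optimal.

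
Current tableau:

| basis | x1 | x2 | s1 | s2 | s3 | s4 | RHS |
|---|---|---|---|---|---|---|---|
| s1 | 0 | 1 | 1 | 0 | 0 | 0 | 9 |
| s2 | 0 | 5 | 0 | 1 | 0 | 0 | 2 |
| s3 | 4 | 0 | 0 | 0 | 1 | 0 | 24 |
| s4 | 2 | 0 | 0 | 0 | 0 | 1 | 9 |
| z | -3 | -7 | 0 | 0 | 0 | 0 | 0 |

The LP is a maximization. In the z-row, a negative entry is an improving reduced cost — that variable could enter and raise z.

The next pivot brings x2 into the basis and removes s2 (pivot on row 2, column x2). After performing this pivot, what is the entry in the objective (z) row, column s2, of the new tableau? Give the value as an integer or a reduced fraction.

Pivot element is row 2, column x2: 5.
Normalize row 2: new (row 2, s2) = 1/5 = 1/5.
z-row ← z-row − (-7)·(new row 2): 0 − (-7)·(1/5) = 7/5.

7/5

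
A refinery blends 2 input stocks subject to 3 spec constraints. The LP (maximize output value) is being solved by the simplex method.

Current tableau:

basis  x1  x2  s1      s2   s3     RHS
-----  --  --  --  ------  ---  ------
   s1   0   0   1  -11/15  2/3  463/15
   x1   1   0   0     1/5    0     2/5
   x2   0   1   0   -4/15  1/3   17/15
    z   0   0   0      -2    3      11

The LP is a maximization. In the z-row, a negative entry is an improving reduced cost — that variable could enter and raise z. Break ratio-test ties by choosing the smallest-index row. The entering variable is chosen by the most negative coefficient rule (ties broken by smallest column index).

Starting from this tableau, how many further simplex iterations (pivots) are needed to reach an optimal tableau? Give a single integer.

pivot: s2 in, x1 out → z = 15
No improving column remains; optimal.

1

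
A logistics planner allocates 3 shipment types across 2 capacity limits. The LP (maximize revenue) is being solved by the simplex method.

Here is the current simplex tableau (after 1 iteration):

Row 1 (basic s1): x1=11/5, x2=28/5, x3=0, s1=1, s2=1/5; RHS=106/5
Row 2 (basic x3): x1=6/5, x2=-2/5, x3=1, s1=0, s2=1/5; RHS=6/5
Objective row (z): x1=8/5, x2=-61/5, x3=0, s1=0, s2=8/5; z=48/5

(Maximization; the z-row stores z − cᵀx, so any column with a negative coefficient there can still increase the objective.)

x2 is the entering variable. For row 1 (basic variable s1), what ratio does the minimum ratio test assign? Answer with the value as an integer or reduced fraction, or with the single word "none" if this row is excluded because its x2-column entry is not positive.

Ratio = RHS / (x2 entry) = (106/5) / (28/5) = 53/14.

53/14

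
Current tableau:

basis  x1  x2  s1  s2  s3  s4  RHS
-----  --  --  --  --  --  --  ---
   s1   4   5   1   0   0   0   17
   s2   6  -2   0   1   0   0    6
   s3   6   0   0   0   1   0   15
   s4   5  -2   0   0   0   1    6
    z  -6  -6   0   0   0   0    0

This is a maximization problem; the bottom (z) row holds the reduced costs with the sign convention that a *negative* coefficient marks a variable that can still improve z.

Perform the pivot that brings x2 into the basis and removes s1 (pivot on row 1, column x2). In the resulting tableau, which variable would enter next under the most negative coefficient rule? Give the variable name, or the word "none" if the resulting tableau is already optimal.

Pivot element 5. New z-row = old z-row − (-6)·(row 1/5).
Updated z-row coefficients: x1: -6/5, x2: 0, s1: 6/5, s2: 0, s3: 0, s4: 0.
The most negative is -6/5 in column x1, so x1 would enter next.

x1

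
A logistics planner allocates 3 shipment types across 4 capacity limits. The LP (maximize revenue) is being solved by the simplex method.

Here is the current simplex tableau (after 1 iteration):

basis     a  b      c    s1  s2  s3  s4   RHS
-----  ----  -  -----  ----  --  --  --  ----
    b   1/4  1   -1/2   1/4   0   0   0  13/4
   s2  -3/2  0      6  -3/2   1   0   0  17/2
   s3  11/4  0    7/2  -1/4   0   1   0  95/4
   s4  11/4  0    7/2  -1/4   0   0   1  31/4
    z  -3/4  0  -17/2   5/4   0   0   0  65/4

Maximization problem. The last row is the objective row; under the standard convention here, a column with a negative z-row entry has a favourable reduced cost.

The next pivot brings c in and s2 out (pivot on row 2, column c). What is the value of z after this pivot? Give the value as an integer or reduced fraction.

679/24

Minimum ratio for c: (17/2)/6 = 17/12.
z changes by −(z-row coeff of c)·ratio = −(-17/2)·(17/12) = 289/24.
New z = 65/4 + (289/24) = 679/24.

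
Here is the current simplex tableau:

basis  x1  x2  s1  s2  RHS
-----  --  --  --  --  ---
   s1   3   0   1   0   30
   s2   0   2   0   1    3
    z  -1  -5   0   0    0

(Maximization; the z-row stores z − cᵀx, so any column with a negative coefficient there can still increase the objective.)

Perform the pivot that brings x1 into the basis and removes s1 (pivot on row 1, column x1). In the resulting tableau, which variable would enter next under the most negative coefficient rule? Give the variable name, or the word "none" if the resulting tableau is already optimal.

Pivot element 3. New z-row = old z-row − (-1)·(row 1/3).
Updated z-row coefficients: x1: 0, x2: -5, s1: 1/3, s2: 0.
The most negative is -5 in column x2, so x2 would enter next.

x2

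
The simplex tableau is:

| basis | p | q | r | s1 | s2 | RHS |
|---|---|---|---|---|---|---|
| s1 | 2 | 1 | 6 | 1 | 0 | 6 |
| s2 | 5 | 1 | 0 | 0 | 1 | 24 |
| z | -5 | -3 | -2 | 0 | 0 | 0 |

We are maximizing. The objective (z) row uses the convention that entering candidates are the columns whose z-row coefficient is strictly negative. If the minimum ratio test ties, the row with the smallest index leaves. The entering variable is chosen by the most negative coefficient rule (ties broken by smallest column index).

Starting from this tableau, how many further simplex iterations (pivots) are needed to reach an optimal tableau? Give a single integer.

pivot: p in, s1 out → z = 15
pivot: q in, p out → z = 18
No improving column remains; optimal.

2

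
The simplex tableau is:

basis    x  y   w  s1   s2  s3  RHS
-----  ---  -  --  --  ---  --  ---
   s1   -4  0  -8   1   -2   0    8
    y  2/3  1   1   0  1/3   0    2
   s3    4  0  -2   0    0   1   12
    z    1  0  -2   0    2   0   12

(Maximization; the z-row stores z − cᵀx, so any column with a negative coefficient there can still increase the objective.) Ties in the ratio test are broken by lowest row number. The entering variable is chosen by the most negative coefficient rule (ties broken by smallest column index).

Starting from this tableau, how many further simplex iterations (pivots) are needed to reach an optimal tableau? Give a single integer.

pivot: w in, y out → z = 16
No improving column remains; optimal.

1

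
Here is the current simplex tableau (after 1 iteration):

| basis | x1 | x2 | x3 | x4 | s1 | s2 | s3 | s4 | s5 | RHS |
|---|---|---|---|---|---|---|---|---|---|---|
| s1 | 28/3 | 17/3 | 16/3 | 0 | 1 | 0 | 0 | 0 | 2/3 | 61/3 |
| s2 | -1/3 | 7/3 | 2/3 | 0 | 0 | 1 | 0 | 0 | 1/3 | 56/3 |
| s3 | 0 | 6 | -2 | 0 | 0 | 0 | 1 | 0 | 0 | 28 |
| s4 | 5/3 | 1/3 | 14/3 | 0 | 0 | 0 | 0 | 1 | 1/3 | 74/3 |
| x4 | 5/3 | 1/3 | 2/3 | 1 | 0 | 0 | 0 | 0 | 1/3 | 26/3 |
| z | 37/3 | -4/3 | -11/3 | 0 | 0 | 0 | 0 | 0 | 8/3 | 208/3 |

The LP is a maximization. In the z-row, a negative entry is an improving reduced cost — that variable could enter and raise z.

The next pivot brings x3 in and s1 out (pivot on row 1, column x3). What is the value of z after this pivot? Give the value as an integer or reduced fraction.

Minimum ratio for x3: (61/3)/(16/3) = 61/16.
z changes by −(z-row coeff of x3)·ratio = −(-11/3)·(61/16) = 671/48.
New z = 208/3 + (671/48) = 1333/16.

1333/16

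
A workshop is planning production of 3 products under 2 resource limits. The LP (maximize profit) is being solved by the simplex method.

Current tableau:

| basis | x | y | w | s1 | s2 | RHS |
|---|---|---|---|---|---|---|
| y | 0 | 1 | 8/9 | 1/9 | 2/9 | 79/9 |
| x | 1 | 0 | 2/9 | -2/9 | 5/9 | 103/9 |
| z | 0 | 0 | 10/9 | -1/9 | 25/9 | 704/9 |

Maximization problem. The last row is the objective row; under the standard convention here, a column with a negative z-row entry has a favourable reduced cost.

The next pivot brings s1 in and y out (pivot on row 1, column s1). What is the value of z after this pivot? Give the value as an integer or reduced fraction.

Minimum ratio for s1: (79/9)/(1/9) = 79.
z changes by −(z-row coeff of s1)·ratio = −(-1/9)·79 = 79/9.
New z = 704/9 + (79/9) = 87.

87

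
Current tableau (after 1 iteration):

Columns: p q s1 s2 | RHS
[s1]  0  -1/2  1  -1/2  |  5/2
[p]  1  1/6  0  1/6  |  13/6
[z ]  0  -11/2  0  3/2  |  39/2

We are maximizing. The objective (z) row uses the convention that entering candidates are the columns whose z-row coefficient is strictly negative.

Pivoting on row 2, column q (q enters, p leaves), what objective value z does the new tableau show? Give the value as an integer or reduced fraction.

91

Minimum ratio for q: (13/6)/(1/6) = 13.
z changes by −(z-row coeff of q)·ratio = −(-11/2)·13 = 143/2.
New z = 39/2 + (143/2) = 91.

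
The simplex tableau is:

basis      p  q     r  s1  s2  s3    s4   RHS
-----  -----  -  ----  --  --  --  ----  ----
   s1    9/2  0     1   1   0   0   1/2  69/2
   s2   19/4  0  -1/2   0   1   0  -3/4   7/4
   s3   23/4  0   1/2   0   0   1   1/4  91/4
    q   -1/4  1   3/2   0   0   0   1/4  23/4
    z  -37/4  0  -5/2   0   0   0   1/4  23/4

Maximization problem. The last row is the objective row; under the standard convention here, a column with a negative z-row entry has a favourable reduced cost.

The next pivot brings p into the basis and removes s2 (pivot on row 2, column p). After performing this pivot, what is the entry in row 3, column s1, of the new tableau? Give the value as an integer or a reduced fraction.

Pivot element is row 2, column p: 19/4.
Normalize row 2: new (row 2, s1) = 0/(19/4) = 0.
row 3 ← row 3 − (23/4)·(new row 2): 0 − (23/4)·0 = 0.

0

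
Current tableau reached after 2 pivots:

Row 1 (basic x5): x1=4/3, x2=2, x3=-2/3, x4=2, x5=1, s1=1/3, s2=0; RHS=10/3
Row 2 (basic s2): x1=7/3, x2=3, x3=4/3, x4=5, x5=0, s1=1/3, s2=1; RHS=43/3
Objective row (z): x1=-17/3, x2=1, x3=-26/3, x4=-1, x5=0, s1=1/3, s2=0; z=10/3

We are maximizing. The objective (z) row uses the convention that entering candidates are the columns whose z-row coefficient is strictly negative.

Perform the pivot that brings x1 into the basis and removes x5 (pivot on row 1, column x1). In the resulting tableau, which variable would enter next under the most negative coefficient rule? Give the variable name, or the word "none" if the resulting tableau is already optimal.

Pivot element 4/3. New z-row = old z-row − (-17/3)·(row 1/(4/3)).
Updated z-row coefficients: x1: 0, x2: 19/2, x3: -23/2, x4: 15/2, x5: 17/4, s1: 7/4, s2: 0.
The most negative is -23/2 in column x3, so x3 would enter next.

x3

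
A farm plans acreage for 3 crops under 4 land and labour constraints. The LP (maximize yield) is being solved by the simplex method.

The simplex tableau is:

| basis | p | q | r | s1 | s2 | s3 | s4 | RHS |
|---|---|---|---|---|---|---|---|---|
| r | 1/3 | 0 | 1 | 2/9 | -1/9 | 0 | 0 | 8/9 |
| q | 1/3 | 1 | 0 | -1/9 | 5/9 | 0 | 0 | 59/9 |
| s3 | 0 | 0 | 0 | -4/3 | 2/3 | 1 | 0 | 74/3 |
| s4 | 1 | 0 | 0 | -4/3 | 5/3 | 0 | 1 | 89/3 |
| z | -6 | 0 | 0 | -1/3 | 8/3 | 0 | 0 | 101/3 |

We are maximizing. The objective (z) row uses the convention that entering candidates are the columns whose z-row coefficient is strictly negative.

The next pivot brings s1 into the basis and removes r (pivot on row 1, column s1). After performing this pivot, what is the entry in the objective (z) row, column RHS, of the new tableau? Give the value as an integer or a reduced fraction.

35

Pivot element is row 1, column s1: 2/9.
Normalize row 1: new (row 1, RHS) = (8/9)/(2/9) = 4.
z-row ← z-row − (-1/3)·(new row 1): 101/3 − (-1/3)·4 = 35.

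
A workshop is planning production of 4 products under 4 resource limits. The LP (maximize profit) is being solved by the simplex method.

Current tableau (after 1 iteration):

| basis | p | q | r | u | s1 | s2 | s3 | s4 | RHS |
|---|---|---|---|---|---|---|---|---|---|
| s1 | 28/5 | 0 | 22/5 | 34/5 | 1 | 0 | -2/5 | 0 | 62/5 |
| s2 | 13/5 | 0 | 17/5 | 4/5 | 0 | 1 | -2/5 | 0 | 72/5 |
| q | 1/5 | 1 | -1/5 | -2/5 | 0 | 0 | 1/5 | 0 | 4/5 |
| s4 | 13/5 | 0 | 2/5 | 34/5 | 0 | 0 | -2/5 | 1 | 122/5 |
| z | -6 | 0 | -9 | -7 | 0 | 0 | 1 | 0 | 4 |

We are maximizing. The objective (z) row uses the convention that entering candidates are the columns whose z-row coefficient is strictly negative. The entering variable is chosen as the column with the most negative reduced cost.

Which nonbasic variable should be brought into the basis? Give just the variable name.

r

Objective-row coefficients: p: -6, q: 0, r: -9, u: -7, s1: 0, s2: 0, s3: 1, s4: 0.
The most negative is -9 in column r, so r enters.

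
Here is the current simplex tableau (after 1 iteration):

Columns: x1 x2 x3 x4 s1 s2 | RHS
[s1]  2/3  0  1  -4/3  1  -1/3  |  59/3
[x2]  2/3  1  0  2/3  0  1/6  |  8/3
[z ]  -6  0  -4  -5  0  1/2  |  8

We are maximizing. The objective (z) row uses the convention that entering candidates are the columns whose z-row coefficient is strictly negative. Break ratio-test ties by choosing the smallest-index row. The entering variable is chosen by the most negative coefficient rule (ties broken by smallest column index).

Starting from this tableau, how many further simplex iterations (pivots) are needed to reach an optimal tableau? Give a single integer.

pivot: x1 in, x2 out → z = 32
pivot: x3 in, s1 out → z = 100
pivot: x4 in, x1 out → z = 128
No improving column remains; optimal.

3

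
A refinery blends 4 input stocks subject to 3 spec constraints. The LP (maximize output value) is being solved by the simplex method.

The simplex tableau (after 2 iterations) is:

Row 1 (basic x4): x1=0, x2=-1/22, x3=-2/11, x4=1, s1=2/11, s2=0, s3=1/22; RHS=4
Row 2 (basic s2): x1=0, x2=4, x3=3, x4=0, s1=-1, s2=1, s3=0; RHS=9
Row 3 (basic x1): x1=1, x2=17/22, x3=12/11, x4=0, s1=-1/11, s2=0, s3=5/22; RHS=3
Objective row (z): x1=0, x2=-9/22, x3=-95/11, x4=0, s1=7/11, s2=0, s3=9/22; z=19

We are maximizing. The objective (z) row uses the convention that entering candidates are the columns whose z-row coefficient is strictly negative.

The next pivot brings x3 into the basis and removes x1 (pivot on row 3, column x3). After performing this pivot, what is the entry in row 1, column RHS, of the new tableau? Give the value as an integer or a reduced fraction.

Pivot element is row 3, column x3: 12/11.
Normalize row 3: new (row 3, RHS) = 3/(12/11) = 11/4.
row 1 ← row 1 − (-2/11)·(new row 3): 4 − (-2/11)·(11/4) = 9/2.

9/2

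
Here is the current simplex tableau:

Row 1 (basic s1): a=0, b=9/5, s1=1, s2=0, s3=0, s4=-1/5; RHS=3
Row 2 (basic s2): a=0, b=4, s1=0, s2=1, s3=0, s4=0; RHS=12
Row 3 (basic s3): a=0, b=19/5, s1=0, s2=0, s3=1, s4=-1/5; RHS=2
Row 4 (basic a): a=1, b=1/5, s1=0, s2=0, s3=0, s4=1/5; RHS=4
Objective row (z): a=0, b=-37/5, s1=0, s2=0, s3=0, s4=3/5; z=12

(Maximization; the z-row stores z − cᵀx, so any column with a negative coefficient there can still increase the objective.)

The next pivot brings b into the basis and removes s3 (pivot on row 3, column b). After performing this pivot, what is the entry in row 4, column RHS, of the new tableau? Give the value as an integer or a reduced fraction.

Pivot element is row 3, column b: 19/5.
Normalize row 3: new (row 3, RHS) = 2/(19/5) = 10/19.
row 4 ← row 4 − (1/5)·(new row 3): 4 − (1/5)·(10/19) = 74/19.

74/19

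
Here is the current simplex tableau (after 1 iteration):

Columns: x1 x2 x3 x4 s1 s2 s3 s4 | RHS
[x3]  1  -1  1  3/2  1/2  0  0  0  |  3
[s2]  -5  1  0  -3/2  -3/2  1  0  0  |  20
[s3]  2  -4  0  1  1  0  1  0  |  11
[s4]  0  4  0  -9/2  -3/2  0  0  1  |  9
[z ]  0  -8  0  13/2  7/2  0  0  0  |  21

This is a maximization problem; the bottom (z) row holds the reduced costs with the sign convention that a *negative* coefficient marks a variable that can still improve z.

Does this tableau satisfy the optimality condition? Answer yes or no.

no

Column x2 has objective-row coefficient -8, which is negative; an improving pivot exists, so not yet optimal.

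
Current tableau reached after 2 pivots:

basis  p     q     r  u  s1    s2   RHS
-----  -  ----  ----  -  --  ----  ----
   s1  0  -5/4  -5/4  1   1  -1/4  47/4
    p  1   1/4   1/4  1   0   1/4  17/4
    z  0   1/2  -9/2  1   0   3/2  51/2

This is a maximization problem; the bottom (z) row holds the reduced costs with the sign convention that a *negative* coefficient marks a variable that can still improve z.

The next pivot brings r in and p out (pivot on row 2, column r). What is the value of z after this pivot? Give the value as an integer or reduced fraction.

102

Minimum ratio for r: (17/4)/(1/4) = 17.
z changes by −(z-row coeff of r)·ratio = −(-9/2)·17 = 153/2.
New z = 51/2 + (153/2) = 102.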